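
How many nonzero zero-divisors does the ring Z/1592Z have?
In Z/1592Z each nonzero element is either a unit (gcd with 1592 is 1) or a zero-divisor (gcd > 1). The number of units is φ(1592): factorise 1592 = 2^3 · 199, so φ(1592) = (2^3 − 2^2) · (199 − 1) = 4 · 198 = 792. The nonzero elements number 1592 − 1 = 1591. Hence the nonzero zero-divisors number 1591 − 792 = 799.

Final answer: Z/1592Z has 799 nonzero zero-divisors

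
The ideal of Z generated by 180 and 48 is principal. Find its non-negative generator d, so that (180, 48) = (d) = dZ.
In the PID Z, (a, b) is generated by gcd(a, b). Compute gcd(180, 48) with the extended Euclidean algorithm, tracking rows (r, s, t) with s·180 + t·48 = r:
  row A: (180, 1, 0)   [1·180 + 0·48 = 180]
  row B: (48, 0, 1)   [0·180 + 1·48 = 48]
  180 = 3·48 + 36   → row C = row A − 3·row B = (36, 1, −3)   [check: 1·180 − 3·48 = 36]
  48 = 1·36 + 12   → row D = row B − 1·row C = (12, −1, 4)   [check: −1·180 + 4·48 = 12]
  36 = 3·12 + 0   → remainder 0, stop. gcd = 12 (last nonzero row D).
So gcd(180, 48) = 12, with Bézout identity −1·180 + 4·48 = 12. Containment (⊇): the Bézout identity exhibits 12 as an element of (180, 48), giving (12) ⊆ (180, 48). Containment (⊆): since 12 | 180 and 12 | 48 (180 = 12·15, 48 = 12·4), every Z-linear combination of 180 and 48 is divisible by 12, so (180, 48) ⊆ (12). Therefore (180, 48) = (12), d = 12.

Final answer: (180, 48) = (12); d = 12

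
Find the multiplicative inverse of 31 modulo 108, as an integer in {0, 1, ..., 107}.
31^(−1) ≡ 7 (mod 108)

Apply the extended Euclidean algorithm to (108, 31), tracking rows (r, s, t) with s·108 + t·31 = r. Each division r_prev = q·r_cur + r_new produces the new row as (previous row) − q·(current row):
  row A: (108, 1, 0)   [1·108 + 0·31 = 108]
  row B: (31, 0, 1)   [0·108 + 1·31 = 31]
  108 = 3·31 + 15   → row C = row A − 3·row B = (15, 1, −3)   [check: 1·108 − 3·31 = 15]
  31 = 2·15 + 1   → row D = row B − 2·row C = (1, −2, 7)   [check: −2·108 + 7·31 = 1]
  15 = 15·1 + 0   → remainder 0, stop. gcd = 1 (last nonzero row D).
The gcd is 1, so 31 is invertible mod 108. The last nonzero row gives −2·108 + 7·31 = 1, so t = 7. So 31^(−1) ≡ 7 (mod 108). Verify: 31 · 7 = 217 ≡ 1 (mod 108). ✓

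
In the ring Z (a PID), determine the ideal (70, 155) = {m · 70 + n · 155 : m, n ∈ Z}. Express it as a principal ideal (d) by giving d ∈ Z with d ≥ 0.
(70, 155) = (5); d = 5

In the PID Z, (a, b) is generated by gcd(a, b). Compute gcd(155, 70) with the extended Euclidean algorithm, tracking rows (r, s, t) with s·155 + t·70 = r:
  row A: (155, 1, 0)   [1·155 + 0·70 = 155]
  row B: (70, 0, 1)   [0·155 + 1·70 = 70]
  155 = 2·70 + 15   → row C = row A − 2·row B = (15, 1, −2)   [check: 1·155 − 2·70 = 15]
  70 = 4·15 + 10   → row D = row B − 4·row C = (10, −4, 9)   [check: −4·155 + 9·70 = 10]
  15 = 1·10 + 5   → row E = row C − 1·row D = (5, 5, −11)   [check: 5·155 − 11·70 = 5]
  10 = 2·5 + 0   → remainder 0, stop. gcd = 5 (last nonzero row E).
So gcd(70, 155) = 5, with Bézout identity 5·155 − 11·70 = 5. Containment (⊇): the Bézout identity exhibits 5 as an element of (70, 155), giving (5) ⊆ (70, 155). Containment (⊆): since 5 | 70 and 5 | 155 (70 = 5·14, 155 = 5·31), every Z-linear combination of 70 and 155 is divisible by 5, so (70, 155) ⊆ (5). Therefore (70, 155) = (5), d = 5.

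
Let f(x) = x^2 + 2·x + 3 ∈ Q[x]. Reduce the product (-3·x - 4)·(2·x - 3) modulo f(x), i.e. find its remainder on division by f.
a · b ≡ 13·x + 30 (mod f(x))

First multiply in Q[x] without reducing: a · b = -6·x^2 + x + 12. Now divide by f(x) = x^2 + 2·x + 3, eliminating the leading term at each step:
  leading term -6·x^2: subtract (-6)·f(x) = -6·x^2 - 12·x - 18, leaving 13·x + 30
The degree is now < 2, so this is the remainder. Hence a · b ≡ 13·x + 30 in Q[x]/(f).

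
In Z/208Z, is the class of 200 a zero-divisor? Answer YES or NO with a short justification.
gcd(200, 208) = 8 > 1, so 200 is not a unit in Z/208Z. In Z/nZ every nonzero non-unit is a zero-divisor: explicitly, take b = 208/gcd = 26 ≠ 0 (mod 208); then 200·26 = 5200 = 25·208, i.e. 200·26 ≡ 0 (mod 208). So 200 is a zero-divisor.

Final answer: YES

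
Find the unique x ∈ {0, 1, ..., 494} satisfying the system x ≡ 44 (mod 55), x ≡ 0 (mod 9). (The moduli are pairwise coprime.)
The moduli 55, 9 are pairwise coprime, so by the CRT there is a unique solution mod 55·9 = 495.
Solve by successive substitution. Start with x ≡ 44 (mod 55).
  Combine with x ≡ 0 (mod 9): write x = 44 + 55·t and require 44 + 55·t ≡ 0 (mod 9), i.e. 55·t ≡ 0 − 44 ≡ 1 (mod 9). Since 55^(−1) ≡ 1 (mod 9) (55 ≡ 1 (mod 9)), t ≡ 1·1 ≡ 1 (mod 9). So x ≡ 44 + 55·1 = 99 (mod 495).
Unique solution in [0, 495): x = 99.

Final answer: x ≡ 99 (mod 495); the representative in [0, 495) is 99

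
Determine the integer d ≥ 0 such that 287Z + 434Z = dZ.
(287, 434) = (7); d = 7

In the PID Z, (a, b) is generated by gcd(a, b). Compute gcd(434, 287) with the extended Euclidean algorithm, tracking rows (r, s, t) with s·434 + t·287 = r:
  row A: (434, 1, 0)   [1·434 + 0·287 = 434]
  row B: (287, 0, 1)   [0·434 + 1·287 = 287]
  434 = 1·287 + 147   → row C = row A − 1·row B = (147, 1, −1)   [check: 1·434 − 1·287 = 147]
  287 = 1·147 + 140   → row D = row B − 1·row C = (140, −1, 2)   [check: −1·434 + 2·287 = 140]
  147 = 1·140 + 7   → row E = row C − 1·row D = (7, 2, −3)   [check: 2·434 − 3·287 = 7]
  140 = 20·7 + 0   → remainder 0, stop. gcd = 7 (last nonzero row E).
So gcd(287, 434) = 7, with Bézout identity 2·434 − 3·287 = 7. Containment (⊇): the Bézout identity exhibits 7 as an element of (287, 434), giving (7) ⊆ (287, 434). Containment (⊆): since 7 | 287 and 7 | 434 (287 = 7·41, 434 = 7·62), every Z-linear combination of 287 and 434 is divisible by 7, so (287, 434) ⊆ (7). Therefore (287, 434) = (7), d = 7.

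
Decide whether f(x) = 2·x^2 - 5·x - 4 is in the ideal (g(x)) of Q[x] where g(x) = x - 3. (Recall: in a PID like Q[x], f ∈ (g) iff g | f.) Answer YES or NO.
In Q[x] the ideal (g) consists of all multiples of g, so f ∈ (g) iff g | f, i.e. iff the remainder of f on division by g is 0. Divide f by g (g is monic, so eliminate the leading term of the running remainder at each step):
  leading term 2·x^2: subtract (2·x)·g(x) = 2·x^2 - 6·x, leaving x - 4
  leading term x: subtract (1)·g(x) = x - 3, leaving -1
The remainder r(x) = -1 ≠ 0 (and deg r < deg g), so g ∤ f, i.e. f ∉ (g).

Final answer: NO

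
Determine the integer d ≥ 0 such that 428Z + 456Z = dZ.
In the PID Z, (a, b) is generated by gcd(a, b). Compute gcd(456, 428) with the extended Euclidean algorithm, tracking rows (r, s, t) with s·456 + t·428 = r:
  row A: (456, 1, 0)   [1·456 + 0·428 = 456]
  row B: (428, 0, 1)   [0·456 + 1·428 = 428]
  456 = 1·428 + 28   → row C = row A − 1·row B = (28, 1, −1)   [check: 1·456 − 1·428 = 28]
  428 = 15·28 + 8   → row D = row B − 15·row C = (8, −15, 16)   [check: −15·456 + 16·428 = 8]
  28 = 3·8 + 4   → row E = row C − 3·row D = (4, 46, −49)   [check: 46·456 − 49·428 = 4]
  8 = 2·4 + 0   → remainder 0, stop. gcd = 4 (last nonzero row E).
So gcd(428, 456) = 4, with Bézout identity 46·456 − 49·428 = 4. Containment (⊇): the Bézout identity exhibits 4 as an element of (428, 456), giving (4) ⊆ (428, 456). Containment (⊆): since 4 | 428 and 4 | 456 (428 = 4·107, 456 = 4·114), every Z-linear combination of 428 and 456 is divisible by 4, so (428, 456) ⊆ (4). Therefore (428, 456) = (4), d = 4.

Final answer: (428, 456) = (4); d = 4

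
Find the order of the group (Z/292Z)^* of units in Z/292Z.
|(Z/292Z)^*| = 144

(Z/292Z)^* consists of the classes a with gcd(a, 292) = 1, so its order is φ(292). φ is multiplicative, with φ(p^e) = p^e − p^(e−1). Factorise 292 = 2^2 · 73. Then
  φ(292) = (2^2 − 2^1) · (73 − 1) = 2 · 72 = 144.
Thus |(Z/292Z)^*| = 144.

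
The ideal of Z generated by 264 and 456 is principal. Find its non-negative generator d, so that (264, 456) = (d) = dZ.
In the PID Z, (a, b) is generated by gcd(a, b). Compute gcd(456, 264) with the extended Euclidean algorithm, tracking rows (r, s, t) with s·456 + t·264 = r:
  row A: (456, 1, 0)   [1·456 + 0·264 = 456]
  row B: (264, 0, 1)   [0·456 + 1·264 = 264]
  456 = 1·264 + 192   → row C = row A − 1·row B = (192, 1, −1)   [check: 1·456 − 1·264 = 192]
  264 = 1·192 + 72   → row D = row B − 1·row C = (72, −1, 2)   [check: −1·456 + 2·264 = 72]
  192 = 2·72 + 48   → row E = row C − 2·row D = (48, 3, −5)   [check: 3·456 − 5·264 = 48]
  72 = 1·48 + 24   → row F = row D − 1·row E = (24, −4, 7)   [check: −4·456 + 7·264 = 24]
  48 = 2·24 + 0   → remainder 0, stop. gcd = 24 (last nonzero row F).
So gcd(264, 456) = 24, with Bézout identity −4·456 + 7·264 = 24. Containment (⊇): the Bézout identity exhibits 24 as an element of (264, 456), giving (24) ⊆ (264, 456). Containment (⊆): since 24 | 264 and 24 | 456 (264 = 24·11, 456 = 24·19), every Z-linear combination of 264 and 456 is divisible by 24, so (264, 456) ⊆ (24). Therefore (264, 456) = (24), d = 24.

Final answer: (264, 456) = (24); d = 24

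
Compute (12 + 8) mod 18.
Both summands are already reduced mod 18. 12 + 8 = 20; 20 = 1·18 + 2, so (12 + 8) mod 18 = 2.

Final answer: 2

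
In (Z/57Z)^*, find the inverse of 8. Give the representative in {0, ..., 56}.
8^(−1) ≡ 50 (mod 57)

Apply the extended Euclidean algorithm to (57, 8), tracking rows (r, s, t) with s·57 + t·8 = r. Each division r_prev = q·r_cur + r_new produces the new row as (previous row) − q·(current row):
  row A: (57, 1, 0)   [1·57 + 0·8 = 57]
  row B: (8, 0, 1)   [0·57 + 1·8 = 8]
  57 = 7·8 + 1   → row C = row A − 7·row B = (1, 1, −7)   [check: 1·57 − 7·8 = 1]
  8 = 8·1 + 0   → remainder 0, stop. gcd = 1 (last nonzero row C).
The gcd is 1, so 8 is invertible mod 57. The last nonzero row gives 1·57 − 7·8 = 1, so t = −7. So 8^(−1) ≡ −7 ≡ 50 (mod 57). Verify: 8 · 50 = 400 ≡ 1 (mod 57). ✓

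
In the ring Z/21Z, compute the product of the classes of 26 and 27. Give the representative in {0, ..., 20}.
9

Reduce the factors first: 26 ≡ 5, 27 ≡ 6 (mod 21), so 26 · 27 ≡ 5 · 6 (mod 21). 5 · 6 = 30. Dividing by 21: 30 = 1·21 + 9. So (26 · 27) mod 21 = 9.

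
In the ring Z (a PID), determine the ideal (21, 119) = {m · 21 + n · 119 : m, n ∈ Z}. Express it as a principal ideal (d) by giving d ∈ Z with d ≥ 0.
In the PID Z, (a, b) is generated by gcd(a, b). Compute gcd(119, 21) with the extended Euclidean algorithm, tracking rows (r, s, t) with s·119 + t·21 = r:
  row A: (119, 1, 0)   [1·119 + 0·21 = 119]
  row B: (21, 0, 1)   [0·119 + 1·21 = 21]
  119 = 5·21 + 14   → row C = row A − 5·row B = (14, 1, −5)   [check: 1·119 − 5·21 = 14]
  21 = 1·14 + 7   → row D = row B − 1·row C = (7, −1, 6)   [check: −1·119 + 6·21 = 7]
  14 = 2·7 + 0   → remainder 0, stop. gcd = 7 (last nonzero row D).
So gcd(21, 119) = 7, with Bézout identity −1·119 + 6·21 = 7. Containment (⊇): the Bézout identity exhibits 7 as an element of (21, 119), giving (7) ⊆ (21, 119). Containment (⊆): since 7 | 21 and 7 | 119 (21 = 7·3, 119 = 7·17), every Z-linear combination of 21 and 119 is divisible by 7, so (21, 119) ⊆ (7). Therefore (21, 119) = (7), d = 7.

Final answer: (21, 119) = (7); d = 7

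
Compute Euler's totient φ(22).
φ is multiplicative, with φ(p^e) = p^e − p^(e−1). Factorise 22 = 2 · 11. Then
  φ(22) = (2 − 1) · (11 − 1) = 1 · 10 = 10.

Final answer: φ(22) = 10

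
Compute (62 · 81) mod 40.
22

Reduce the factors first: 62 ≡ 22, 81 ≡ 1 (mod 40), so 62 · 81 ≡ 22 · 1 (mod 40). 22 · 1 = 22. Dividing by 40: 22 = 0·40 + 22. So (62 · 81) mod 40 = 22.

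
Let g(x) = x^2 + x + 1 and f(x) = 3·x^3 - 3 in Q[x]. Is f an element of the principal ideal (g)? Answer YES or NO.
In Q[x] the ideal (g) consists of all multiples of g, so f ∈ (g) iff g | f, i.e. iff the remainder of f on division by g is 0. Divide f by g (g is monic, so eliminate the leading term of the running remainder at each step):
  leading term 3·x^3: subtract (3·x)·g(x) = 3·x^3 + 3·x^2 + 3·x, leaving -3·x^2 - 3·x - 3
  leading term -3·x^2: subtract (-3)·g(x) = -3·x^2 - 3·x - 3, leaving 0
The remainder is 0, so f(x) = g(x) · h(x) with h(x) = 3·x - 3. Hence g | f, i.e. f ∈ (g).

Final answer: YES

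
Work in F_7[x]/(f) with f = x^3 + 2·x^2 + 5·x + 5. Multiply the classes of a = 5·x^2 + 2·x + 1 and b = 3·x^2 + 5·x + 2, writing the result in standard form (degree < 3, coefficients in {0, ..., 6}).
Multiply as integer polynomials: a · b = 15·x^4 + 31·x^3 + 23·x^2 + 9·x + 2. Reducing coefficients mod 7: a · b ≡ x^4 + 3·x^3 + 2·x^2 + 2·x + 2. Now divide by f(x) = x^3 + 2·x^2 + 5·x + 5 in F_7[x], eliminating the leading term at each step:
  leading term x^4: subtract (x)·f(x) = x^4 + 2·x^3 + 5·x^2 + 5·x, leaving x^3 + 4·x^2 + 4·x + 2 (coefficients mod 7)
  leading term x^3: subtract (1)·f(x) = x^3 + 2·x^2 + 5·x + 5, leaving 2·x^2 + 6·x + 4 (coefficients mod 7)
The degree is now < 3, so this is the remainder. Hence a · b ≡ 2·x^2 + 6·x + 4 in F_7[x]/(f).

Final answer: a · b ≡ 2·x^2 + 6·x + 4 (mod f(x))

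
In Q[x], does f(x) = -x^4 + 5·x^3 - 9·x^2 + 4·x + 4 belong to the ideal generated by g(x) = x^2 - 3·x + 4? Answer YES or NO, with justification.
NO

In Q[x] the ideal (g) consists of all multiples of g, so f ∈ (g) iff g | f, i.e. iff the remainder of f on division by g is 0. Divide f by g (g is monic, so eliminate the leading term of the running remainder at each step):
  leading term -x^4: subtract (-x^2)·g(x) = -x^4 + 3·x^3 - 4·x^2, leaving 2·x^3 - 5·x^2 + 4·x + 4
  leading term 2·x^3: subtract (2·x)·g(x) = 2·x^3 - 6·x^2 + 8·x, leaving x^2 - 4·x + 4
  leading term x^2: subtract (1)·g(x) = x^2 - 3·x + 4, leaving -x
The remainder r(x) = -x ≠ 0 (and deg r < deg g), so g ∤ f, i.e. f ∉ (g).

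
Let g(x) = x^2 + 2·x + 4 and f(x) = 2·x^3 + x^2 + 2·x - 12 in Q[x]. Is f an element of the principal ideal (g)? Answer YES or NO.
In Q[x] the ideal (g) consists of all multiples of g, so f ∈ (g) iff g | f, i.e. iff the remainder of f on division by g is 0. Divide f by g (g is monic, so eliminate the leading term of the running remainder at each step):
  leading term 2·x^3: subtract (2·x)·g(x) = 2·x^3 + 4·x^2 + 8·x, leaving -3·x^2 - 6·x - 12
  leading term -3·x^2: subtract (-3)·g(x) = -3·x^2 - 6·x - 12, leaving 0
The remainder is 0, so f(x) = g(x) · h(x) with h(x) = 2·x - 3. Hence g | f, i.e. f ∈ (g).

Final answer: YES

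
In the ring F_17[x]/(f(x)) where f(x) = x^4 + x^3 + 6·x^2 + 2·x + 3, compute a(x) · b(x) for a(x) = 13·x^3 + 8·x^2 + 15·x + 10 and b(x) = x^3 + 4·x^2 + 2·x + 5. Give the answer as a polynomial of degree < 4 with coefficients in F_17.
Multiply as integer polynomials: a · b = 13·x^6 + 60·x^5 + 73·x^4 + 151·x^3 + 110·x^2 + 95·x + 50. Reducing coefficients mod 17: a · b ≡ 13·x^6 + 9·x^5 + 5·x^4 + 15·x^3 + 8·x^2 + 10·x + 16. Now divide by f(x) = x^4 + x^3 + 6·x^2 + 2·x + 3 in F_17[x], eliminating the leading term at each step:
  leading term 13·x^6: subtract (13·x^2)·f(x) = 13·x^6 + 13·x^5 + 10·x^4 + 9·x^3 + 5·x^2, leaving 13·x^5 + 12·x^4 + 6·x^3 + 3·x^2 + 10·x + 16 (coefficients mod 17)
  leading term 13·x^5: subtract (13·x)·f(x) = 13·x^5 + 13·x^4 + 10·x^3 + 9·x^2 + 5·x, leaving 16·x^4 + 13·x^3 + 11·x^2 + 5·x + 16 (coefficients mod 17)
  leading term 16·x^4: subtract (16)·f(x) = 16·x^4 + 16·x^3 + 11·x^2 + 15·x + 14, leaving 14·x^3 + 7·x + 2 (coefficients mod 17)
The degree is now < 4, so this is the remainder. Hence a · b ≡ 14·x^3 + 7·x + 2 in F_17[x]/(f).

Final answer: a · b ≡ 14·x^3 + 7·x + 2 (mod f(x))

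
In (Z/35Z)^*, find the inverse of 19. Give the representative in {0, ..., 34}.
Apply the extended Euclidean algorithm to (35, 19), tracking rows (r, s, t) with s·35 + t·19 = r. Each division r_prev = q·r_cur + r_new produces the new row as (previous row) − q·(current row):
  row A: (35, 1, 0)   [1·35 + 0·19 = 35]
  row B: (19, 0, 1)   [0·35 + 1·19 = 19]
  35 = 1·19 + 16   → row C = row A − 1·row B = (16, 1, −1)   [check: 1·35 − 1·19 = 16]
  19 = 1·16 + 3   → row D = row B − 1·row C = (3, −1, 2)   [check: −1·35 + 2·19 = 3]
  16 = 5·3 + 1   → row E = row C − 5·row D = (1, 6, −11)   [check: 6·35 − 11·19 = 1]
  3 = 3·1 + 0   → remainder 0, stop. gcd = 1 (last nonzero row E).
The gcd is 1, so 19 is invertible mod 35. The last nonzero row gives 6·35 − 11·19 = 1, so t = −11. So 19^(−1) ≡ −11 ≡ 24 (mod 35). Verify: 19 · 24 = 456 ≡ 1 (mod 35). ✓

Final answer: 19^(−1) ≡ 24 (mod 35)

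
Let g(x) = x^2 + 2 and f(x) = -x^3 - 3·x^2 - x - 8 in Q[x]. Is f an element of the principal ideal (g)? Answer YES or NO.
NO

In Q[x] the ideal (g) consists of all multiples of g, so f ∈ (g) iff g | f, i.e. iff the remainder of f on division by g is 0. Divide f by g (g is monic, so eliminate the leading term of the running remainder at each step):
  leading term -x^3: subtract (-x)·g(x) = -x^3 - 2·x, leaving -3·x^2 + x - 8
  leading term -3·x^2: subtract (-3)·g(x) = -3·x^2 - 6, leaving x - 2
The remainder r(x) = x - 2 ≠ 0 (and deg r < deg g), so g ∤ f, i.e. f ∉ (g).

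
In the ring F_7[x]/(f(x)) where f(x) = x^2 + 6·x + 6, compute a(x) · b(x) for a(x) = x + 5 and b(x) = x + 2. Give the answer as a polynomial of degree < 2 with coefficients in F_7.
Multiply as integer polynomials: a · b = x^2 + 7·x + 10. Reducing coefficients mod 7: a · b ≡ x^2 + 3. Now divide by f(x) = x^2 + 6·x + 6 in F_7[x], eliminating the leading term at each step:
  leading term x^2: subtract (1)·f(x) = x^2 + 6·x + 6, leaving x + 4 (coefficients mod 7)
The degree is now < 2, so this is the remainder. Hence a · b ≡ x + 4 in F_7[x]/(f).

Final answer: a · b ≡ x + 4 (mod f(x))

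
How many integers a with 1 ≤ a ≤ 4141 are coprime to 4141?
4000

The number of a ∈ {1, ..., 4141} with gcd(a, 4141) = 1 is by definition Euler's totient φ(4141). φ is multiplicative, with φ(p^e) = p^e − p^(e−1). Factorise 4141 = 41 · 101. Then
  φ(4141) = (41 − 1) · (101 − 1) = 40 · 100 = 4000.
So there are 4000 such integers.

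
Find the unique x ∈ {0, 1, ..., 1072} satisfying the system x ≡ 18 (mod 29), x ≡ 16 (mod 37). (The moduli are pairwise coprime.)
The moduli 29, 37 are pairwise coprime, so by the CRT there is a unique solution mod 29·37 = 1073.
Solve by successive substitution. Start with x ≡ 18 (mod 29).
  Combine with x ≡ 16 (mod 37): write x = 18 + 29·t and require 18 + 29·t ≡ 16 (mod 37), i.e. 29·t ≡ 16 − 18 ≡ 35 (mod 37). Since 29^(−1) ≡ 23 (mod 37), t ≡ 23·35 ≡ 28 (mod 37). So x ≡ 18 + 29·28 = 830 (mod 1073).
Unique solution in [0, 1073): x = 830.

Final answer: x ≡ 830 (mod 1073); the representative in [0, 1073) is 830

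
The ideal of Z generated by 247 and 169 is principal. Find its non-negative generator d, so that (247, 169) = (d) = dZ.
In the PID Z, (a, b) is generated by gcd(a, b). Compute gcd(247, 169) with the extended Euclidean algorithm, tracking rows (r, s, t) with s·247 + t·169 = r:
  row A: (247, 1, 0)   [1·247 + 0·169 = 247]
  row B: (169, 0, 1)   [0·247 + 1·169 = 169]
  247 = 1·169 + 78   → row C = row A − 1·row B = (78, 1, −1)   [check: 1·247 − 1·169 = 78]
  169 = 2·78 + 13   → row D = row B − 2·row C = (13, −2, 3)   [check: −2·247 + 3·169 = 13]
  78 = 6·13 + 0   → remainder 0, stop. gcd = 13 (last nonzero row D).
So gcd(247, 169) = 13, with Bézout identity −2·247 + 3·169 = 13. Containment (⊇): the Bézout identity exhibits 13 as an element of (247, 169), giving (13) ⊆ (247, 169). Containment (⊆): since 13 | 247 and 13 | 169 (247 = 13·19, 169 = 13·13), every Z-linear combination of 247 and 169 is divisible by 13, so (247, 169) ⊆ (13). Therefore (247, 169) = (13), d = 13.

Final answer: (247, 169) = (13); d = 13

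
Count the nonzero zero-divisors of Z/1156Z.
Z/1156Z has 611 nonzero zero-divisors

In Z/1156Z each nonzero element is either a unit (gcd with 1156 is 1) or a zero-divisor (gcd > 1). The number of units is φ(1156): factorise 1156 = 2^2 · 17^2, so φ(1156) = (2^2 − 2^1) · (17^2 − 17^1) = 2 · 272 = 544. The nonzero elements number 1156 − 1 = 1155. Hence the nonzero zero-divisors number 1155 − 544 = 611.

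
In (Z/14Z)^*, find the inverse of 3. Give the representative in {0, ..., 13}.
3^(−1) ≡ 5 (mod 14)

Apply the extended Euclidean algorithm to (14, 3), tracking rows (r, s, t) with s·14 + t·3 = r. Each division r_prev = q·r_cur + r_new produces the new row as (previous row) − q·(current row):
  row A: (14, 1, 0)   [1·14 + 0·3 = 14]
  row B: (3, 0, 1)   [0·14 + 1·3 = 3]
  14 = 4·3 + 2   → row C = row A − 4·row B = (2, 1, −4)   [check: 1·14 − 4·3 = 2]
  3 = 1·2 + 1   → row D = row B − 1·row C = (1, −1, 5)   [check: −1·14 + 5·3 = 1]
  2 = 2·1 + 0   → remainder 0, stop. gcd = 1 (last nonzero row D).
The gcd is 1, so 3 is invertible mod 14. The last nonzero row gives −1·14 + 5·3 = 1, so t = 5. So 3^(−1) ≡ 5 (mod 14). Verify: 3 · 5 = 15 ≡ 1 (mod 14). ✓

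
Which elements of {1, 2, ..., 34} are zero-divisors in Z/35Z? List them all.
nonzero zero-divisors of Z/35Z = {5, 7, 10, 14, 15, 20, 21, 25, 28, 30}

An element a ∈ Z/35Z (with a ≠ 0) is a zero-divisor iff gcd(a, 35) > 1 (because a is a unit precisely when gcd(a, n) = 1, and in Z/nZ every nonzero, non-unit element is a zero-divisor). Scan a = 1, ..., 34 and keep those with gcd(a, 35) > 1:
  gcd(5, 35) = 5, gcd(7, 35) = 7, gcd(10, 35) = 5, gcd(14, 35) = 7, gcd(15, 35) = 5, gcd(20, 35) = 5, gcd(21, 35) = 7, gcd(25, 35) = 5, gcd(28, 35) = 7, gcd(30, 35) = 5.
All other a ∈ {1, ..., 34} have gcd(a, 35) = 1 and are units. So the nonzero zero-divisors are exactly the 10 values of a appearing in this scan.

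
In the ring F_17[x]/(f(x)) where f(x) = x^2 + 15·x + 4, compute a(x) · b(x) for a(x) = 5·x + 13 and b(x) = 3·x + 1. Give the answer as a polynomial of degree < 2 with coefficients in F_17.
Multiply as integer polynomials: a · b = 15·x^2 + 44·x + 13. Reducing coefficients mod 17: a · b ≡ 15·x^2 + 10·x + 13. Now divide by f(x) = x^2 + 15·x + 4 in F_17[x], eliminating the leading term at each step:
  leading term 15·x^2: subtract (15)·f(x) = 15·x^2 + 4·x + 9, leaving 6·x + 4 (coefficients mod 17)
The degree is now < 2, so this is the remainder. Hence a · b ≡ 6·x + 4 in F_17[x]/(f).

Final answer: a · b ≡ 6·x + 4 (mod f(x))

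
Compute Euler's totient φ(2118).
φ is multiplicative, with φ(p^e) = p^e − p^(e−1). Factorise 2118 = 2 · 3 · 353. Then
  φ(2118) = (2 − 1) · (3 − 1) · (353 − 1) = 1 · 2 · 352 = 704.

Final answer: φ(2118) = 704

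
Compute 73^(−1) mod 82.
73^(−1) ≡ 9 (mod 82)

Apply the extended Euclidean algorithm to (82, 73), tracking rows (r, s, t) with s·82 + t·73 = r. Each division r_prev = q·r_cur + r_new produces the new row as (previous row) − q·(current row):
  row A: (82, 1, 0)   [1·82 + 0·73 = 82]
  row B: (73, 0, 1)   [0·82 + 1·73 = 73]
  82 = 1·73 + 9   → row C = row A − 1·row B = (9, 1, −1)   [check: 1·82 − 1·73 = 9]
  73 = 8·9 + 1   → row D = row B − 8·row C = (1, −8, 9)   [check: −8·82 + 9·73 = 1]
  9 = 9·1 + 0   → remainder 0, stop. gcd = 1 (last nonzero row D).
The gcd is 1, so 73 is invertible mod 82. The last nonzero row gives −8·82 + 9·73 = 1, so t = 9. So 73^(−1) ≡ 9 (mod 82). Verify: 73 · 9 = 657 ≡ 1 (mod 82). ✓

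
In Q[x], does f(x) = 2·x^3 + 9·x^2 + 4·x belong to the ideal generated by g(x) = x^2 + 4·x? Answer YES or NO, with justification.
In Q[x] the ideal (g) consists of all multiples of g, so f ∈ (g) iff g | f, i.e. iff the remainder of f on division by g is 0. Divide f by g (g is monic, so eliminate the leading term of the running remainder at each step):
  leading term 2·x^3: subtract (2·x)·g(x) = 2·x^3 + 8·x^2, leaving x^2 + 4·x
  leading term x^2: subtract (1)·g(x) = x^2 + 4·x, leaving 0
The remainder is 0, so f(x) = g(x) · h(x) with h(x) = 2·x + 1. Hence g | f, i.e. f ∈ (g).

Final answer: YES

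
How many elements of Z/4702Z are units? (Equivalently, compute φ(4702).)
An element a ∈ Z/4702Z is a unit iff gcd(a, 4702) = 1, so the number of units is φ(4702). φ is multiplicative, with φ(p^e) = p^e − p^(e−1). Factorise 4702 = 2 · 2351. Then
  φ(4702) = (2 − 1) · (2351 − 1) = 1 · 2350 = 2350.

Final answer: Z/4702Z has φ(4702) = 2350 units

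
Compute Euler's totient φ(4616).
φ(4616) = 2304

φ is multiplicative, with φ(p^e) = p^e − p^(e−1). Factorise 4616 = 2^3 · 577. Then
  φ(4616) = (2^3 − 2^2) · (577 − 1) = 4 · 576 = 2304.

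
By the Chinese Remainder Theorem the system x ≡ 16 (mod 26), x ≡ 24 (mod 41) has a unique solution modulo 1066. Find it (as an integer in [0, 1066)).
x ≡ 926 (mod 1066); the representative in [0, 1066) is 926

The moduli 26, 41 are pairwise coprime, so by the CRT there is a unique solution mod 26·41 = 1066.
Solve by successive substitution. Start with x ≡ 16 (mod 26).
  Combine with x ≡ 24 (mod 41): write x = 16 + 26·t and require 16 + 26·t ≡ 24 (mod 41), i.e. 26·t ≡ 24 − 16 ≡ 8 (mod 41). Since 26^(−1) ≡ 30 (mod 41), t ≡ 30·8 ≡ 35 (mod 41). So x ≡ 16 + 26·35 = 926 (mod 1066).
Unique solution in [0, 1066): x = 926.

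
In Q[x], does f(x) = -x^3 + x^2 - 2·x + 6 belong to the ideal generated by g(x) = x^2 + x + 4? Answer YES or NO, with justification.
In Q[x] the ideal (g) consists of all multiples of g, so f ∈ (g) iff g | f, i.e. iff the remainder of f on division by g is 0. Divide f by g (g is monic, so eliminate the leading term of the running remainder at each step):
  leading term -x^3: subtract (-x)·g(x) = -x^3 - x^2 - 4·x, leaving 2·x^2 + 2·x + 6
  leading term 2·x^2: subtract (2)·g(x) = 2·x^2 + 2·x + 8, leaving -2
The remainder r(x) = -2 ≠ 0 (and deg r < deg g), so g ∤ f, i.e. f ∉ (g).

Final answer: NO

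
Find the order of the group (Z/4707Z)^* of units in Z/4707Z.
(Z/4707Z)^* consists of the classes a with gcd(a, 4707) = 1, so its order is φ(4707). φ is multiplicative, with φ(p^e) = p^e − p^(e−1). Factorise 4707 = 3^2 · 523. Then
  φ(4707) = (3^2 − 3^1) · (523 − 1) = 6 · 522 = 3132.
Thus |(Z/4707Z)^*| = 3132.

Final answer: |(Z/4707Z)^*| = 3132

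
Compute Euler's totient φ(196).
φ is multiplicative, with φ(p^e) = p^e − p^(e−1). Factorise 196 = 2^2 · 7^2. Then
  φ(196) = (2^2 − 2^1) · (7^2 − 7^1) = 2 · 42 = 84.

Final answer: φ(196) = 84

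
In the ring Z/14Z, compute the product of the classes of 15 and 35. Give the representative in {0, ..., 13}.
Reduce the factors first: 15 ≡ 1, 35 ≡ 7 (mod 14), so 15 · 35 ≡ 1 · 7 (mod 14). 1 · 7 = 7. Dividing by 14: 7 = 0·14 + 7. So (15 · 35) mod 14 = 7.

Final answer: 7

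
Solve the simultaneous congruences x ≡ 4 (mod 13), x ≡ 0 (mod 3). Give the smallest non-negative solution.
x ≡ 30 (mod 39); the representative in [0, 39) is 30

The moduli 13, 3 are pairwise coprime, so by the CRT there is a unique solution mod 13·3 = 39.
Solve by successive substitution. Start with x ≡ 4 (mod 13).
  Combine with x ≡ 0 (mod 3): write x = 4 + 13·t and require 4 + 13·t ≡ 0 (mod 3), i.e. 13·t ≡ 0 − 4 ≡ 2 (mod 3). Since 13^(−1) ≡ 1 (mod 3) (13 ≡ 1 (mod 3)), t ≡ 1·2 ≡ 2 (mod 3). So x ≡ 4 + 13·2 = 30 (mod 39).
Unique solution in [0, 39): x = 30.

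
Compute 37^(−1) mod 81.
Apply the extended Euclidean algorithm to (81, 37), tracking rows (r, s, t) with s·81 + t·37 = r. Each division r_prev = q·r_cur + r_new produces the new row as (previous row) − q·(current row):
  row A: (81, 1, 0)   [1·81 + 0·37 = 81]
  row B: (37, 0, 1)   [0·81 + 1·37 = 37]
  81 = 2·37 + 7   → row C = row A − 2·row B = (7, 1, −2)   [check: 1·81 − 2·37 = 7]
  37 = 5·7 + 2   → row D = row B − 5·row C = (2, −5, 11)   [check: −5·81 + 11·37 = 2]
  7 = 3·2 + 1   → row E = row C − 3·row D = (1, 16, −35)   [check: 16·81 − 35·37 = 1]
  2 = 2·1 + 0   → remainder 0, stop. gcd = 1 (last nonzero row E).
The gcd is 1, so 37 is invertible mod 81. The last nonzero row gives 16·81 − 35·37 = 1, so t = −35. So 37^(−1) ≡ −35 ≡ 46 (mod 81). Verify: 37 · 46 = 1702 ≡ 1 (mod 81). ✓

Final answer: 37^(−1) ≡ 46 (mod 81)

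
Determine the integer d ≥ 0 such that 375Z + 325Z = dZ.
In the PID Z, (a, b) is generated by gcd(a, b). Compute gcd(375, 325) with the extended Euclidean algorithm, tracking rows (r, s, t) with s·375 + t·325 = r:
  row A: (375, 1, 0)   [1·375 + 0·325 = 375]
  row B: (325, 0, 1)   [0·375 + 1·325 = 325]
  375 = 1·325 + 50   → row C = row A − 1·row B = (50, 1, −1)   [check: 1·375 − 1·325 = 50]
  325 = 6·50 + 25   → row D = row B − 6·row C = (25, −6, 7)   [check: −6·375 + 7·325 = 25]
  50 = 2·25 + 0   → remainder 0, stop. gcd = 25 (last nonzero row D).
So gcd(375, 325) = 25, with Bézout identity −6·375 + 7·325 = 25. Containment (⊇): the Bézout identity exhibits 25 as an element of (375, 325), giving (25) ⊆ (375, 325). Containment (⊆): since 25 | 375 and 25 | 325 (375 = 25·15, 325 = 25·13), every Z-linear combination of 375 and 325 is divisible by 25, so (375, 325) ⊆ (25). Therefore (375, 325) = (25), d = 25.

Final answer: (375, 325) = (25); d = 25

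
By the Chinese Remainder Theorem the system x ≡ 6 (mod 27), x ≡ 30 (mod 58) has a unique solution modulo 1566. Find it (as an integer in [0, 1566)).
x ≡ 1248 (mod 1566); the representative in [0, 1566) is 1248

The moduli 27, 58 are pairwise coprime, so by the CRT there is a unique solution mod 27·58 = 1566.
Solve by successive substitution. Start with x ≡ 6 (mod 27).
  Combine with x ≡ 30 (mod 58): write x = 6 + 27·t and require 6 + 27·t ≡ 30 (mod 58), i.e. 27·t ≡ 30 − 6 ≡ 24 (mod 58). Since 27^(−1) ≡ 43 (mod 58), t ≡ 43·24 ≡ 46 (mod 58). So x ≡ 6 + 27·46 = 1248 (mod 1566).
Unique solution in [0, 1566): x = 1248.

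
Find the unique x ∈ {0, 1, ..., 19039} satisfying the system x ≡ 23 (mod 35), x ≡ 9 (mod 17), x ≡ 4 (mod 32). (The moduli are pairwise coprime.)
x ≡ 7268 (mod 19040); the representative in [0, 19040) is 7268

The moduli 35, 17, 32 are pairwise coprime, so by the CRT there is a unique solution mod 35·17·32 = 19040.
Solve by successive substitution. Start with x ≡ 23 (mod 35).
  Combine with x ≡ 9 (mod 17): write x = 23 + 35·t and require 23 + 35·t ≡ 9 (mod 17), i.e. 35·t ≡ 9 − 23 ≡ 3 (mod 17). Since 35^(−1) ≡ 1 (mod 17) (35 ≡ 1 (mod 17)), t ≡ 1·3 ≡ 3 (mod 17). So x ≡ 23 + 35·3 = 128 (mod 595).
  Combine with x ≡ 4 (mod 32): write x = 128 + 595·t and require 128 + 595·t ≡ 4 (mod 32), i.e. 595·t ≡ 4 − 128 ≡ 4 (mod 32). Since 595^(−1) ≡ 27 (mod 32) (595 ≡ 19 (mod 32)), t ≡ 27·4 ≡ 12 (mod 32). So x ≡ 128 + 595·12 = 7268 (mod 19040).
Unique solution in [0, 19040): x = 7268.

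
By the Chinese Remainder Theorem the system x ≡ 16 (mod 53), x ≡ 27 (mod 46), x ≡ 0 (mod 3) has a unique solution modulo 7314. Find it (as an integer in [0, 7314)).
The moduli 53, 46, 3 are pairwise coprime, so by the CRT there is a unique solution mod 53·46·3 = 7314.
Solve by successive substitution. Start with x ≡ 16 (mod 53).
  Combine with x ≡ 27 (mod 46): write x = 16 + 53·t and require 16 + 53·t ≡ 27 (mod 46), i.e. 53·t ≡ 27 − 16 ≡ 11 (mod 46). Since 53^(−1) ≡ 33 (mod 46) (53 ≡ 7 (mod 46)), t ≡ 33·11 ≡ 41 (mod 46). So x ≡ 16 + 53·41 = 2189 (mod 2438).
  Combine with x ≡ 0 (mod 3): write x = 2189 + 2438·t and require 2189 + 2438·t ≡ 0 (mod 3), i.e. 2438·t ≡ 0 − 2189 ≡ 1 (mod 3). Since 2438^(−1) ≡ 2 (mod 3) (2438 ≡ 2 (mod 3)), t ≡ 2·1 ≡ 2 (mod 3). So x ≡ 2189 + 2438·2 = 7065 (mod 7314).
Unique solution in [0, 7314): x = 7065.

Final answer: x ≡ 7065 (mod 7314); the representative in [0, 7314) is 7065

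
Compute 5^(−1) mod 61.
Apply the extended Euclidean algorithm to (61, 5), tracking rows (r, s, t) with s·61 + t·5 = r. Each division r_prev = q·r_cur + r_new produces the new row as (previous row) − q·(current row):
  row A: (61, 1, 0)   [1·61 + 0·5 = 61]
  row B: (5, 0, 1)   [0·61 + 1·5 = 5]
  61 = 12·5 + 1   → row C = row A − 12·row B = (1, 1, −12)   [check: 1·61 − 12·5 = 1]
  5 = 5·1 + 0   → remainder 0, stop. gcd = 1 (last nonzero row C).
The gcd is 1, so 5 is invertible mod 61. The last nonzero row gives 1·61 − 12·5 = 1, so t = −12. So 5^(−1) ≡ −12 ≡ 49 (mod 61). Verify: 5 · 49 = 245 ≡ 1 (mod 61). ✓

Final answer: 5^(−1) ≡ 49 (mod 61)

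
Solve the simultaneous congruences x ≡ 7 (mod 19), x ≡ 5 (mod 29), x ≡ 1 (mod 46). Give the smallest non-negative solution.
The moduli 19, 29, 46 are pairwise coprime, so by the CRT there is a unique solution mod 19·29·46 = 25346.
Solve by successive substitution. Start with x ≡ 7 (mod 19).
  Combine with x ≡ 5 (mod 29): write x = 7 + 19·t and require 7 + 19·t ≡ 5 (mod 29), i.e. 19·t ≡ 5 − 7 ≡ 27 (mod 29). Since 19^(−1) ≡ 26 (mod 29), t ≡ 26·27 ≡ 6 (mod 29). So x ≡ 7 + 19·6 = 121 (mod 551).
  Combine with x ≡ 1 (mod 46): write x = 121 + 551·t and require 121 + 551·t ≡ 1 (mod 46), i.e. 551·t ≡ 1 − 121 ≡ 18 (mod 46). Since 551^(−1) ≡ 45 (mod 46) (551 ≡ 45 (mod 46)), t ≡ 45·18 ≡ 28 (mod 46). So x ≡ 121 + 551·28 = 15549 (mod 25346).
Unique solution in [0, 25346): x = 15549.

Final answer: x ≡ 15549 (mod 25346); the representative in [0, 25346) is 15549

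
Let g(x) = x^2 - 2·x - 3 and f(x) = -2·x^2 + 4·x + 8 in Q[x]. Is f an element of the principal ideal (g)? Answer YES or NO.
NO

In Q[x] the ideal (g) consists of all multiples of g, so f ∈ (g) iff g | f, i.e. iff the remainder of f on division by g is 0. Divide f by g (g is monic, so eliminate the leading term of the running remainder at each step):
  leading term -2·x^2: subtract (-2)·g(x) = -2·x^2 + 4·x + 6, leaving 2
The remainder r(x) = 2 ≠ 0 (and deg r < deg g), so g ∤ f, i.e. f ∉ (g).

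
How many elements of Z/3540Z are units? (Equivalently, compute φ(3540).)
Z/3540Z has φ(3540) = 928 units

An element a ∈ Z/3540Z is a unit iff gcd(a, 3540) = 1, so the number of units is φ(3540). φ is multiplicative, with φ(p^e) = p^e − p^(e−1). Factorise 3540 = 2^2 · 3 · 5 · 59. Then
  φ(3540) = (2^2 − 2^1) · (3 − 1) · (5 − 1) · (59 − 1) = 2 · 2 · 4 · 58 = 928.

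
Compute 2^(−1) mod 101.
2^(−1) ≡ 51 (mod 101)

Apply the extended Euclidean algorithm to (101, 2), tracking rows (r, s, t) with s·101 + t·2 = r. Each division r_prev = q·r_cur + r_new produces the new row as (previous row) − q·(current row):
  row A: (101, 1, 0)   [1·101 + 0·2 = 101]
  row B: (2, 0, 1)   [0·101 + 1·2 = 2]
  101 = 50·2 + 1   → row C = row A − 50·row B = (1, 1, −50)   [check: 1·101 − 50·2 = 1]
  2 = 2·1 + 0   → remainder 0, stop. gcd = 1 (last nonzero row C).
The gcd is 1, so 2 is invertible mod 101. The last nonzero row gives 1·101 − 50·2 = 1, so t = −50. So 2^(−1) ≡ −50 ≡ 51 (mod 101). Verify: 2 · 51 = 102 ≡ 1 (mod 101). ✓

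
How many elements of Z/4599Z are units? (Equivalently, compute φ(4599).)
An element a ∈ Z/4599Z is a unit iff gcd(a, 4599) = 1, so the number of units is φ(4599). φ is multiplicative, with φ(p^e) = p^e − p^(e−1). Factorise 4599 = 3^2 · 7 · 73. Then
  φ(4599) = (3^2 − 3^1) · (7 − 1) · (73 − 1) = 6 · 6 · 72 = 2592.

Final answer: Z/4599Z has φ(4599) = 2592 units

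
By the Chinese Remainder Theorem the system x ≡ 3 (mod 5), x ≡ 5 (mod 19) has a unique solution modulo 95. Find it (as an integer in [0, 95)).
The moduli 5, 19 are pairwise coprime, so by the CRT there is a unique solution mod 5·19 = 95.
Solve by successive substitution. Start with x ≡ 3 (mod 5).
  Combine with x ≡ 5 (mod 19): write x = 3 + 5·t and require 3 + 5·t ≡ 5 (mod 19), i.e. 5·t ≡ 5 − 3 ≡ 2 (mod 19). Since 5^(−1) ≡ 4 (mod 19), t ≡ 4·2 ≡ 8 (mod 19). So x ≡ 3 + 5·8 = 43 (mod 95).
Unique solution in [0, 95): x = 43.

Final answer: x ≡ 43 (mod 95); the representative in [0, 95) is 43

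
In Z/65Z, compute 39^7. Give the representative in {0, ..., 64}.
39

Use repeated squaring. Binary(7) = 111. Walk through the bits of the exponent 7 left-to-right: at each bit after the leading one, square the running value, then multiply by 39 if the bit is 1 (always reducing mod 65):
  bit 1 = 1 (leading): start with 39.
  bit 2 = 1: square 39^2 = 1521 ≡ 26; bit is 1, so multiply 26·39 = 1014 ≡ 39 (mod 65).
  bit 3 = 1: square 39^2 = 1521 ≡ 26; bit is 1, so multiply 26·39 = 1014 ≡ 39 (mod 65).
Final value: 39^7 ≡ 39 (mod 65).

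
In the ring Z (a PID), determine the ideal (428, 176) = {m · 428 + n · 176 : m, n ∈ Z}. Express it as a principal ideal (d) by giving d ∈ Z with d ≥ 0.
(428, 176) = (4); d = 4

In the PID Z, (a, b) is generated by gcd(a, b). Compute gcd(428, 176) with the extended Euclidean algorithm, tracking rows (r, s, t) with s·428 + t·176 = r:
  row A: (428, 1, 0)   [1·428 + 0·176 = 428]
  row B: (176, 0, 1)   [0·428 + 1·176 = 176]
  428 = 2·176 + 76   → row C = row A − 2·row B = (76, 1, −2)   [check: 1·428 − 2·176 = 76]
  176 = 2·76 + 24   → row D = row B − 2·row C = (24, −2, 5)   [check: −2·428 + 5·176 = 24]
  76 = 3·24 + 4   → row E = row C − 3·row D = (4, 7, −17)   [check: 7·428 − 17·176 = 4]
  24 = 6·4 + 0   → remainder 0, stop. gcd = 4 (last nonzero row E).
So gcd(428, 176) = 4, with Bézout identity 7·428 − 17·176 = 4. Containment (⊇): the Bézout identity exhibits 4 as an element of (428, 176), giving (4) ⊆ (428, 176). Containment (⊆): since 4 | 428 and 4 | 176 (428 = 4·107, 176 = 4·44), every Z-linear combination of 428 and 176 is divisible by 4, so (428, 176) ⊆ (4). Therefore (428, 176) = (4), d = 4.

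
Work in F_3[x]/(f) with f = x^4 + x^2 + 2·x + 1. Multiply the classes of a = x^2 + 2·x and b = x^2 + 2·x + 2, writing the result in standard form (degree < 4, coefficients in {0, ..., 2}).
Multiply as integer polynomials: a · b = x^4 + 4·x^3 + 6·x^2 + 4·x. Reducing coefficients mod 3: a · b ≡ x^4 + x^3 + x. Now divide by f(x) = x^4 + x^2 + 2·x + 1 in F_3[x], eliminating the leading term at each step:
  leading term x^4: subtract (1)·f(x) = x^4 + x^2 + 2·x + 1, leaving x^3 + 2·x^2 + 2·x + 2 (coefficients mod 3)
The degree is now < 4, so this is the remainder. Hence a · b ≡ x^3 + 2·x^2 + 2·x + 2 in F_3[x]/(f).

Final answer: a · b ≡ x^3 + 2·x^2 + 2·x + 2 (mod f(x))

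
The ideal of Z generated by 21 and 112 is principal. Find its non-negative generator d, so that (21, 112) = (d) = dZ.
In the PID Z, (a, b) is generated by gcd(a, b). Compute gcd(112, 21) with the extended Euclidean algorithm, tracking rows (r, s, t) with s·112 + t·21 = r:
  row A: (112, 1, 0)   [1·112 + 0·21 = 112]
  row B: (21, 0, 1)   [0·112 + 1·21 = 21]
  112 = 5·21 + 7   → row C = row A − 5·row B = (7, 1, −5)   [check: 1·112 − 5·21 = 7]
  21 = 3·7 + 0   → remainder 0, stop. gcd = 7 (last nonzero row C).
So gcd(21, 112) = 7, with Bézout identity 1·112 − 5·21 = 7. Containment (⊇): the Bézout identity exhibits 7 as an element of (21, 112), giving (7) ⊆ (21, 112). Containment (⊆): since 7 | 21 and 7 | 112 (21 = 7·3, 112 = 7·16), every Z-linear combination of 21 and 112 is divisible by 7, so (21, 112) ⊆ (7). Therefore (21, 112) = (7), d = 7.

Final answer: (21, 112) = (7); d = 7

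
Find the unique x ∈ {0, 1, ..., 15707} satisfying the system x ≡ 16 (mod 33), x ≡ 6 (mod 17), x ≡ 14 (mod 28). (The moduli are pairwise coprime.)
The moduli 33, 17, 28 are pairwise coprime, so by the CRT there is a unique solution mod 33·17·28 = 15708.
Solve by successive substitution. Start with x ≡ 16 (mod 33).
  Combine with x ≡ 6 (mod 17): write x = 16 + 33·t and require 16 + 33·t ≡ 6 (mod 17), i.e. 33·t ≡ 6 − 16 ≡ 7 (mod 17). Since 33^(−1) ≡ 16 (mod 17) (33 ≡ 16 (mod 17)), t ≡ 16·7 ≡ 10 (mod 17). So x ≡ 16 + 33·10 = 346 (mod 561).
  Combine with x ≡ 14 (mod 28): write x = 346 + 561·t and require 346 + 561·t ≡ 14 (mod 28), i.e. 561·t ≡ 14 − 346 ≡ 4 (mod 28). Since 561^(−1) ≡ 1 (mod 28) (561 ≡ 1 (mod 28)), t ≡ 1·4 ≡ 4 (mod 28). So x ≡ 346 + 561·4 = 2590 (mod 15708).
Unique solution in [0, 15708): x = 2590.

Final answer: x ≡ 2590 (mod 15708); the representative in [0, 15708) is 2590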